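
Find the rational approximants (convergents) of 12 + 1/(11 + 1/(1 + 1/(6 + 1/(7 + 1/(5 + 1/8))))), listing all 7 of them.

Using the convergent recurrence p_i = a_i*p_{i-1} + p_{i-2}, q_i = a_i*q_{i-1} + q_{i-2} with p_{-2}=0, p_{-1}=1, q_{-2}=1, q_{-1}=0:
  i=0: a_0=12, p_0 = 12*1 + 0 = 12, q_0 = 12*0 + 1 = 1.
  i=1: a_1=11, p_1 = 11*12 + 1 = 133, q_1 = 11*1 + 0 = 11.
  i=2: a_2=1, p_2 = 1*133 + 12 = 145, q_2 = 1*11 + 1 = 12.
  i=3: a_3=6, p_3 = 6*145 + 133 = 1003, q_3 = 6*12 + 11 = 83.
  i=4: a_4=7, p_4 = 7*1003 + 145 = 7166, q_4 = 7*83 + 12 = 593.
  i=5: a_5=5, p_5 = 5*7166 + 1003 = 36833, q_5 = 5*593 + 83 = 3048.
  i=6: a_6=8, p_6 = 8*36833 + 7166 = 301830, q_6 = 8*3048 + 593 = 24977.

12/1, 133/11, 145/12, 1003/83, 7166/593, 36833/3048, 301830/24977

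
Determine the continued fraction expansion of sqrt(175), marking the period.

Write x_i = (sqrt(175) + m_i)/d_i with (m_0, d_0) = (0, 1). a_0 = floor(sqrt(175)) = 13, since 13^2 = 169 <= 175 < 196 = 14^2.
Iterate m_{i+1} = d_i*a_i - m_i, d_{i+1} = (175 - m_{i+1}^2)/d_i, a_{i+1} = floor((a_0 + m_{i+1})/d_{i+1}):
  m_1 = 1*13 - 0 = 13, d_1 = (175 - 13^2)/1 = 6/1 = 6, a_1 = floor((13 + 13)/6) = 4.
  m_2 = 6*4 - 13 = 11, d_2 = (175 - 11^2)/6 = 54/6 = 9, a_2 = floor((13 + 11)/9) = 2.
  m_3 = 9*2 - 11 = 7, d_3 = (175 - 7^2)/9 = 126/9 = 14, a_3 = floor((13 + 7)/14) = 1.
  m_4 = 14*1 - 7 = 7, d_4 = (175 - 7^2)/14 = 126/14 = 9, a_4 = floor((13 + 7)/9) = 2.
  m_5 = 9*2 - 7 = 11, d_5 = (175 - 11^2)/9 = 54/9 = 6, a_5 = floor((13 + 11)/6) = 4.
  m_6 = 6*4 - 11 = 13, d_6 = (175 - 13^2)/6 = 6/6 = 1, a_6 = floor((13 + 13)/1) = 26.
  m_7 = 1*26 - 13 = 13, d_7 = (175 - 13^2)/1 = 6/1 = 6: (m_7, d_7) = (m_1, d_1) = (13, 6), so from here the quotients repeat a_1, ..., a_6; the period length is 6.
Hence the expansion of sqrt(175) is a_0 = 13 followed by the repeating block 4, 2, 1, 2, 4, 26 (period 6).

[13; (4, 2, 1, 2, 4, 26)]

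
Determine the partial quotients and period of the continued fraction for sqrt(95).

[9; (1, 2, 1, 18)]

Write x_i = (sqrt(95) + m_i)/d_i with (m_0, d_0) = (0, 1). a_0 = floor(sqrt(95)) = 9, since 9^2 = 81 <= 95 < 100 = 10^2.
Iterate m_{i+1} = d_i*a_i - m_i, d_{i+1} = (95 - m_{i+1}^2)/d_i, a_{i+1} = floor((a_0 + m_{i+1})/d_{i+1}):
  m_1 = 1*9 - 0 = 9, d_1 = (95 - 9^2)/1 = 14/1 = 14, a_1 = floor((9 + 9)/14) = 1.
  m_2 = 14*1 - 9 = 5, d_2 = (95 - 5^2)/14 = 70/14 = 5, a_2 = floor((9 + 5)/5) = 2.
  m_3 = 5*2 - 5 = 5, d_3 = (95 - 5^2)/5 = 70/5 = 14, a_3 = floor((9 + 5)/14) = 1.
  m_4 = 14*1 - 5 = 9, d_4 = (95 - 9^2)/14 = 14/14 = 1, a_4 = floor((9 + 9)/1) = 18.
  m_5 = 1*18 - 9 = 9, d_5 = (95 - 9^2)/1 = 14/1 = 14: (m_5, d_5) = (m_1, d_1) = (9, 14), so from here the quotients repeat a_1, ..., a_4; the period length is 4.
Hence the expansion of sqrt(95) is a_0 = 9 followed by the repeating block 1, 2, 1, 18 (period 4).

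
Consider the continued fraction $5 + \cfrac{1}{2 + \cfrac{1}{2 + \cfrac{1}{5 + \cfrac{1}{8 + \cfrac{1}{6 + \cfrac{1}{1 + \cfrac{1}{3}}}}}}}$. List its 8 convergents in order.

Using the convergent recurrence p_i = a_i*p_{i-1} + p_{i-2}, q_i = a_i*q_{i-1} + q_{i-2} with p_{-2}=0, p_{-1}=1, q_{-2}=1, q_{-1}=0:
  i=0: a_0=5, p_0 = 5*1 + 0 = 5, q_0 = 5*0 + 1 = 1.
  i=1: a_1=2, p_1 = 2*5 + 1 = 11, q_1 = 2*1 + 0 = 2.
  i=2: a_2=2, p_2 = 2*11 + 5 = 27, q_2 = 2*2 + 1 = 5.
  i=3: a_3=5, p_3 = 5*27 + 11 = 146, q_3 = 5*5 + 2 = 27.
  i=4: a_4=8, p_4 = 8*146 + 27 = 1195, q_4 = 8*27 + 5 = 221.
  i=5: a_5=6, p_5 = 6*1195 + 146 = 7316, q_5 = 6*221 + 27 = 1353.
  i=6: a_6=1, p_6 = 1*7316 + 1195 = 8511, q_6 = 1*1353 + 221 = 1574.
  i=7: a_7=3, p_7 = 3*8511 + 7316 = 32849, q_7 = 3*1574 + 1353 = 6075.

5/1, 11/2, 27/5, 146/27, 1195/221, 7316/1353, 8511/1574, 32849/6075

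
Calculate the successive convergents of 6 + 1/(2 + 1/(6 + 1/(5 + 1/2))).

Using the convergent recurrence p_i = a_i*p_{i-1} + p_{i-2}, q_i = a_i*q_{i-1} + q_{i-2} with p_{-2}=0, p_{-1}=1, q_{-2}=1, q_{-1}=0:
  i=0: a_0=6, p_0 = 6*1 + 0 = 6, q_0 = 6*0 + 1 = 1.
  i=1: a_1=2, p_1 = 2*6 + 1 = 13, q_1 = 2*1 + 0 = 2.
  i=2: a_2=6, p_2 = 6*13 + 6 = 84, q_2 = 6*2 + 1 = 13.
  i=3: a_3=5, p_3 = 5*84 + 13 = 433, q_3 = 5*13 + 2 = 67.
  i=4: a_4=2, p_4 = 2*433 + 84 = 950, q_4 = 2*67 + 13 = 147.

6/1, 13/2, 84/13, 433/67, 950/147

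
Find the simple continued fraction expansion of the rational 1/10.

[0; 10]

Run the Euclidean algorithm on 1 and 10; the successive quotients are the partial quotients a_0, a_1, ... (each step inverts the fractional part left over by the previous one):
  1 = 0*10 + 1, so a_0 = 0.
  10 = 10*1 + 0, so a_1 = 10.
The remainder reaches 0 after 2 divisions, so the expansion has 2 partial quotients, read off in order.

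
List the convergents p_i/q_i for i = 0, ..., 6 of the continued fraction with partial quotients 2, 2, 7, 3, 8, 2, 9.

2/1, 5/2, 37/15, 116/47, 965/391, 2046/829, 19379/7852

Using the convergent recurrence p_i = a_i*p_{i-1} + p_{i-2}, q_i = a_i*q_{i-1} + q_{i-2} with p_{-2}=0, p_{-1}=1, q_{-2}=1, q_{-1}=0:
  i=0: a_0=2, p_0 = 2*1 + 0 = 2, q_0 = 2*0 + 1 = 1.
  i=1: a_1=2, p_1 = 2*2 + 1 = 5, q_1 = 2*1 + 0 = 2.
  i=2: a_2=7, p_2 = 7*5 + 2 = 37, q_2 = 7*2 + 1 = 15.
  i=3: a_3=3, p_3 = 3*37 + 5 = 116, q_3 = 3*15 + 2 = 47.
  i=4: a_4=8, p_4 = 8*116 + 37 = 965, q_4 = 8*47 + 15 = 391.
  i=5: a_5=2, p_5 = 2*965 + 116 = 2046, q_5 = 2*391 + 47 = 829.
  i=6: a_6=9, p_6 = 9*2046 + 965 = 19379, q_6 = 9*829 + 391 = 7852.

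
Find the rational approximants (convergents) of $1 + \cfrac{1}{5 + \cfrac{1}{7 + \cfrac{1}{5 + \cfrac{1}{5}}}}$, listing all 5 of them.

1/1, 6/5, 43/36, 221/185, 1148/961

Using the convergent recurrence p_i = a_i*p_{i-1} + p_{i-2}, q_i = a_i*q_{i-1} + q_{i-2} with p_{-2}=0, p_{-1}=1, q_{-2}=1, q_{-1}=0:
  i=0: a_0=1, p_0 = 1*1 + 0 = 1, q_0 = 1*0 + 1 = 1.
  i=1: a_1=5, p_1 = 5*1 + 1 = 6, q_1 = 5*1 + 0 = 5.
  i=2: a_2=7, p_2 = 7*6 + 1 = 43, q_2 = 7*5 + 1 = 36.
  i=3: a_3=5, p_3 = 5*43 + 6 = 221, q_3 = 5*36 + 5 = 185.
  i=4: a_4=5, p_4 = 5*221 + 43 = 1148, q_4 = 5*185 + 36 = 961.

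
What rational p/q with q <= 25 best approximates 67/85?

Expand x = 67/85 as a continued fraction with the Euclidean algorithm:
  67 = 0*85 + 67, so a_0 = 0.
  85 = 1*67 + 18, so a_1 = 1.
  67 = 3*18 + 13, so a_2 = 3.
  18 = 1*13 + 5, so a_3 = 1.
  13 = 2*5 + 3, so a_4 = 2.
  5 = 1*3 + 2, so a_5 = 1.
  3 = 1*2 + 1, so a_6 = 1.
  2 = 2*1 + 0, so a_7 = 2.
so x = [0; 1, 3, 1, 2, 1, 1, 2].
Convergents (p_i = a_i*p_{i-1} + p_{i-2}, q_i = a_i*q_{i-1} + q_{i-2} with p_{-2}=0, p_{-1}=1, q_{-2}=1, q_{-1}=0), until the denominator exceeds 25:
  i=0: a_0=0, p_0 = 0*1 + 0 = 0, q_0 = 0*0 + 1 = 1.
  i=1: a_1=1, p_1 = 1*0 + 1 = 1, q_1 = 1*1 + 0 = 1.
  i=2: a_2=3, p_2 = 3*1 + 0 = 3, q_2 = 3*1 + 1 = 4.
  i=3: a_3=1, p_3 = 1*3 + 1 = 4, q_3 = 1*4 + 1 = 5.
  i=4: a_4=2, p_4 = 2*4 + 3 = 11, q_4 = 2*5 + 4 = 14.
  i=5: a_5=1, p_5 = 1*11 + 4 = 15, q_5 = 1*14 + 5 = 19.
  i=6: a_6=1, p_6 = 1*15 + 11 = 26, q_6 = 1*19 + 14 = 33.
q_6 = 33 > 25, so the last convergent with denominator <= 25 is p_5/q_5 = 15/19.
The closest fraction with denominator <= 25 is either p_5/q_5 or the intermediate fraction (k*p_5 + p_4)/(k*q_5 + q_4) with the largest k >= 1 whose denominator stays <= 25; these approach x as k grows, and every other convergent or intermediate fraction in range is farther away.
Largest k: floor((25 - q_4)/q_5) = floor((25 - 14)/19) = 0.
Since k = 0, no intermediate fraction beyond p_5/q_5 has denominator <= 25, so the convergent 15/19 is the closest (its error is |67*19 - 15*85|/(85*19) = 2/1615).

15/19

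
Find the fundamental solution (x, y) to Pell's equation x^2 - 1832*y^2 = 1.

(x, y) = (22899, 535)

First expand sqrt(1832) as a continued fraction. With x_i = (sqrt(1832) + m_i)/d_i and (m_0, d_0) = (0, 1): a_0 = floor(sqrt(1832)) = 42, since 42^2 = 1764 <= 1832 < 1849 = 43^2.
Iterate m_{i+1} = d_i*a_i - m_i, d_{i+1} = (1832 - m_{i+1}^2)/d_i, a_{i+1} = floor((a_0 + m_{i+1})/d_{i+1}):
  m_1 = 1*42 - 0 = 42, d_1 = (1832 - 42^2)/1 = 68/1 = 68, a_1 = floor((42 + 42)/68) = 1.
  m_2 = 68*1 - 42 = 26, d_2 = (1832 - 26^2)/68 = 1156/68 = 17, a_2 = floor((42 + 26)/17) = 4.
  m_3 = 17*4 - 26 = 42, d_3 = (1832 - 42^2)/17 = 68/17 = 4, a_3 = floor((42 + 42)/4) = 21.
  m_4 = 4*21 - 42 = 42, d_4 = (1832 - 42^2)/4 = 68/4 = 17, a_4 = floor((42 + 42)/17) = 4.
  m_5 = 17*4 - 42 = 26, d_5 = (1832 - 26^2)/17 = 1156/17 = 68, a_5 = floor((42 + 26)/68) = 1.
  m_6 = 68*1 - 26 = 42, d_6 = (1832 - 42^2)/68 = 68/68 = 1, a_6 = floor((42 + 42)/1) = 84.
  m_7 = 1*84 - 42 = 42, d_7 = (1832 - 42^2)/1 = 68/1 = 68: (m_7, d_7) = (m_1, d_1) = (42, 68), so from here the quotients repeat a_1, ..., a_6; the period length is 6.
So sqrt(1832) = [42; (1, 4, 21, 4, 1, 84)] with period length k = 6.
k is even, so the fundamental solution of x^2 - 1832y^2 = 1 is (p_{k-1}, q_{k-1}) = (p_5, q_5); compute convergents through index 5.
Convergents (p_i = a_i*p_{i-1} + p_{i-2}, q_i = a_i*q_{i-1} + q_{i-2} with p_{-2}=0, p_{-1}=1, q_{-2}=1, q_{-1}=0):
  i=0: a_0=42, p_0 = 42*1 + 0 = 42, q_0 = 42*0 + 1 = 1.
  i=1: a_1=1, p_1 = 1*42 + 1 = 43, q_1 = 1*1 + 0 = 1.
  i=2: a_2=4, p_2 = 4*43 + 42 = 214, q_2 = 4*1 + 1 = 5.
  i=3: a_3=21, p_3 = 21*214 + 43 = 4537, q_3 = 21*5 + 1 = 106.
  i=4: a_4=4, p_4 = 4*4537 + 214 = 18362, q_4 = 4*106 + 5 = 429.
  i=5: a_5=1, p_5 = 1*18362 + 4537 = 22899, q_5 = 1*429 + 106 = 535.
Check: 22899^2 - 1832*535^2 = 524364201 - 524364200 = 1, so (x, y) = (22899, 535) solves the equation, and by the theorem it is the least positive solution.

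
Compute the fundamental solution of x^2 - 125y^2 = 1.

(x, y) = (930249, 83204)

First expand sqrt(125) as a continued fraction. With x_i = (sqrt(125) + m_i)/d_i and (m_0, d_0) = (0, 1): a_0 = floor(sqrt(125)) = 11, since 11^2 = 121 <= 125 < 144 = 12^2.
Iterate m_{i+1} = d_i*a_i - m_i, d_{i+1} = (125 - m_{i+1}^2)/d_i, a_{i+1} = floor((a_0 + m_{i+1})/d_{i+1}):
  m_1 = 1*11 - 0 = 11, d_1 = (125 - 11^2)/1 = 4/1 = 4, a_1 = floor((11 + 11)/4) = 5.
  m_2 = 4*5 - 11 = 9, d_2 = (125 - 9^2)/4 = 44/4 = 11, a_2 = floor((11 + 9)/11) = 1.
  m_3 = 11*1 - 9 = 2, d_3 = (125 - 2^2)/11 = 121/11 = 11, a_3 = floor((11 + 2)/11) = 1.
  m_4 = 11*1 - 2 = 9, d_4 = (125 - 9^2)/11 = 44/11 = 4, a_4 = floor((11 + 9)/4) = 5.
  m_5 = 4*5 - 9 = 11, d_5 = (125 - 11^2)/4 = 4/4 = 1, a_5 = floor((11 + 11)/1) = 22.
  m_6 = 1*22 - 11 = 11, d_6 = (125 - 11^2)/1 = 4/1 = 4: (m_6, d_6) = (m_1, d_1) = (11, 4), so from here the quotients repeat a_1, ..., a_5; the period length is 5.
So sqrt(125) = [11; (5, 1, 1, 5, 22)] with period length k = 5.
k is odd, so (p_{k-1}, q_{k-1}) only solves x^2 - 125y^2 = -1 and the fundamental solution of x^2 - 125y^2 = 1 is (p_{2k-1}, q_{2k-1}) = (p_9, q_9); compute convergents through index 9, running through the period twice.
Convergents (p_i = a_i*p_{i-1} + p_{i-2}, q_i = a_i*q_{i-1} + q_{i-2} with p_{-2}=0, p_{-1}=1, q_{-2}=1, q_{-1}=0):
  i=0: a_0=11, p_0 = 11*1 + 0 = 11, q_0 = 11*0 + 1 = 1.
  i=1: a_1=5, p_1 = 5*11 + 1 = 56, q_1 = 5*1 + 0 = 5.
  i=2: a_2=1, p_2 = 1*56 + 11 = 67, q_2 = 1*5 + 1 = 6.
  i=3: a_3=1, p_3 = 1*67 + 56 = 123, q_3 = 1*6 + 5 = 11.
  i=4: a_4=5, p_4 = 5*123 + 67 = 682, q_4 = 5*11 + 6 = 61.
  i=5: a_5=22, p_5 = 22*682 + 123 = 15127, q_5 = 22*61 + 11 = 1353.
  i=6: a_6=5, p_6 = 5*15127 + 682 = 76317, q_6 = 5*1353 + 61 = 6826.
  i=7: a_7=1, p_7 = 1*76317 + 15127 = 91444, q_7 = 1*6826 + 1353 = 8179.
  i=8: a_8=1, p_8 = 1*91444 + 76317 = 167761, q_8 = 1*8179 + 6826 = 15005.
  i=9: a_9=5, p_9 = 5*167761 + 91444 = 930249, q_9 = 5*15005 + 8179 = 83204.
Indeed p_4^2 - 125*q_4^2 = 465124 - 465125 = -1, not +1.
Check: 930249^2 - 125*83204^2 = 865363202001 - 865363202000 = 1, so (x, y) = (930249, 83204) solves the equation, and by the theorem it is the least positive solution.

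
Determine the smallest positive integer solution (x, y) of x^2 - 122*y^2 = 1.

First expand sqrt(122) as a continued fraction. With x_i = (sqrt(122) + m_i)/d_i and (m_0, d_0) = (0, 1): a_0 = floor(sqrt(122)) = 11, since 11^2 = 121 <= 122 < 144 = 12^2.
Iterate m_{i+1} = d_i*a_i - m_i, d_{i+1} = (122 - m_{i+1}^2)/d_i, a_{i+1} = floor((a_0 + m_{i+1})/d_{i+1}):
  m_1 = 1*11 - 0 = 11, d_1 = (122 - 11^2)/1 = 1/1 = 1, a_1 = floor((11 + 11)/1) = 22.
  m_2 = 1*22 - 11 = 11, d_2 = (122 - 11^2)/1 = 1/1 = 1: (m_2, d_2) = (m_1, d_1) = (11, 1), so from here the quotient a_1 repeats; the period length is 1.
So sqrt(122) = [11; (22)] with period length k = 1.
k is odd, so (p_{k-1}, q_{k-1}) only solves x^2 - 122y^2 = -1 and the fundamental solution of x^2 - 122y^2 = 1 is (p_{2k-1}, q_{2k-1}) = (p_1, q_1); compute convergents through index 1, running through the period twice.
Convergents (p_i = a_i*p_{i-1} + p_{i-2}, q_i = a_i*q_{i-1} + q_{i-2} with p_{-2}=0, p_{-1}=1, q_{-2}=1, q_{-1}=0):
  i=0: a_0=11, p_0 = 11*1 + 0 = 11, q_0 = 11*0 + 1 = 1.
  i=1: a_1=22, p_1 = 22*11 + 1 = 243, q_1 = 22*1 + 0 = 22.
Indeed p_0^2 - 122*q_0^2 = 121 - 122 = -1, not +1.
Check: 243^2 - 122*22^2 = 59049 - 59048 = 1, so (x, y) = (243, 22) solves the equation, and by the theorem it is the least positive solution.

(x, y) = (243, 22)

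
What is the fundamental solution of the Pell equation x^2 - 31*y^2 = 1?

First expand sqrt(31) as a continued fraction. With x_i = (sqrt(31) + m_i)/d_i and (m_0, d_0) = (0, 1): a_0 = floor(sqrt(31)) = 5, since 5^2 = 25 <= 31 < 36 = 6^2.
Iterate m_{i+1} = d_i*a_i - m_i, d_{i+1} = (31 - m_{i+1}^2)/d_i, a_{i+1} = floor((a_0 + m_{i+1})/d_{i+1}):
  m_1 = 1*5 - 0 = 5, d_1 = (31 - 5^2)/1 = 6/1 = 6, a_1 = floor((5 + 5)/6) = 1.
  m_2 = 6*1 - 5 = 1, d_2 = (31 - 1^2)/6 = 30/6 = 5, a_2 = floor((5 + 1)/5) = 1.
  m_3 = 5*1 - 1 = 4, d_3 = (31 - 4^2)/5 = 15/5 = 3, a_3 = floor((5 + 4)/3) = 3.
  m_4 = 3*3 - 4 = 5, d_4 = (31 - 5^2)/3 = 6/3 = 2, a_4 = floor((5 + 5)/2) = 5.
  m_5 = 2*5 - 5 = 5, d_5 = (31 - 5^2)/2 = 6/2 = 3, a_5 = floor((5 + 5)/3) = 3.
  m_6 = 3*3 - 5 = 4, d_6 = (31 - 4^2)/3 = 15/3 = 5, a_6 = floor((5 + 4)/5) = 1.
  m_7 = 5*1 - 4 = 1, d_7 = (31 - 1^2)/5 = 30/5 = 6, a_7 = floor((5 + 1)/6) = 1.
  m_8 = 6*1 - 1 = 5, d_8 = (31 - 5^2)/6 = 6/6 = 1, a_8 = floor((5 + 5)/1) = 10.
  m_9 = 1*10 - 5 = 5, d_9 = (31 - 5^2)/1 = 6/1 = 6: (m_9, d_9) = (m_1, d_1) = (5, 6), so from here the quotients repeat a_1, ..., a_8; the period length is 8.
So sqrt(31) = [5; (1, 1, 3, 5, 3, 1, 1, 10)] with period length k = 8.
k is even, so the fundamental solution of x^2 - 31y^2 = 1 is (p_{k-1}, q_{k-1}) = (p_7, q_7); compute convergents through index 7.
Convergents (p_i = a_i*p_{i-1} + p_{i-2}, q_i = a_i*q_{i-1} + q_{i-2} with p_{-2}=0, p_{-1}=1, q_{-2}=1, q_{-1}=0):
  i=0: a_0=5, p_0 = 5*1 + 0 = 5, q_0 = 5*0 + 1 = 1.
  i=1: a_1=1, p_1 = 1*5 + 1 = 6, q_1 = 1*1 + 0 = 1.
  i=2: a_2=1, p_2 = 1*6 + 5 = 11, q_2 = 1*1 + 1 = 2.
  i=3: a_3=3, p_3 = 3*11 + 6 = 39, q_3 = 3*2 + 1 = 7.
  i=4: a_4=5, p_4 = 5*39 + 11 = 206, q_4 = 5*7 + 2 = 37.
  i=5: a_5=3, p_5 = 3*206 + 39 = 657, q_5 = 3*37 + 7 = 118.
  i=6: a_6=1, p_6 = 1*657 + 206 = 863, q_6 = 1*118 + 37 = 155.
  i=7: a_7=1, p_7 = 1*863 + 657 = 1520, q_7 = 1*155 + 118 = 273.
Check: 1520^2 - 31*273^2 = 2310400 - 2310399 = 1, so (x, y) = (1520, 273) solves the equation, and by the theorem it is the least positive solution.

(x, y) = (1520, 273)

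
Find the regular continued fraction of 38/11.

Run the Euclidean algorithm on 38 and 11; the successive quotients are the partial quotients a_0, a_1, ... (each step inverts the fractional part left over by the previous one):
  38 = 3*11 + 5, so a_0 = 3.
  11 = 2*5 + 1, so a_1 = 2.
  5 = 5*1 + 0, so a_2 = 5.
The remainder reaches 0 after 3 divisions, so the expansion has 3 partial quotients, read off in order.

[3; 2, 5]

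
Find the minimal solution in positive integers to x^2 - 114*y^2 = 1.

(x, y) = (1025, 96)

First expand sqrt(114) as a continued fraction. With x_i = (sqrt(114) + m_i)/d_i and (m_0, d_0) = (0, 1): a_0 = floor(sqrt(114)) = 10, since 10^2 = 100 <= 114 < 121 = 11^2.
Iterate m_{i+1} = d_i*a_i - m_i, d_{i+1} = (114 - m_{i+1}^2)/d_i, a_{i+1} = floor((a_0 + m_{i+1})/d_{i+1}):
  m_1 = 1*10 - 0 = 10, d_1 = (114 - 10^2)/1 = 14/1 = 14, a_1 = floor((10 + 10)/14) = 1.
  m_2 = 14*1 - 10 = 4, d_2 = (114 - 4^2)/14 = 98/14 = 7, a_2 = floor((10 + 4)/7) = 2.
  m_3 = 7*2 - 4 = 10, d_3 = (114 - 10^2)/7 = 14/7 = 2, a_3 = floor((10 + 10)/2) = 10.
  m_4 = 2*10 - 10 = 10, d_4 = (114 - 10^2)/2 = 14/2 = 7, a_4 = floor((10 + 10)/7) = 2.
  m_5 = 7*2 - 10 = 4, d_5 = (114 - 4^2)/7 = 98/7 = 14, a_5 = floor((10 + 4)/14) = 1.
  m_6 = 14*1 - 4 = 10, d_6 = (114 - 10^2)/14 = 14/14 = 1, a_6 = floor((10 + 10)/1) = 20.
  m_7 = 1*20 - 10 = 10, d_7 = (114 - 10^2)/1 = 14/1 = 14: (m_7, d_7) = (m_1, d_1) = (10, 14), so from here the quotients repeat a_1, ..., a_6; the period length is 6.
So sqrt(114) = [10; (1, 2, 10, 2, 1, 20)] with period length k = 6.
k is even, so the fundamental solution of x^2 - 114y^2 = 1 is (p_{k-1}, q_{k-1}) = (p_5, q_5); compute convergents through index 5.
Convergents (p_i = a_i*p_{i-1} + p_{i-2}, q_i = a_i*q_{i-1} + q_{i-2} with p_{-2}=0, p_{-1}=1, q_{-2}=1, q_{-1}=0):
  i=0: a_0=10, p_0 = 10*1 + 0 = 10, q_0 = 10*0 + 1 = 1.
  i=1: a_1=1, p_1 = 1*10 + 1 = 11, q_1 = 1*1 + 0 = 1.
  i=2: a_2=2, p_2 = 2*11 + 10 = 32, q_2 = 2*1 + 1 = 3.
  i=3: a_3=10, p_3 = 10*32 + 11 = 331, q_3 = 10*3 + 1 = 31.
  i=4: a_4=2, p_4 = 2*331 + 32 = 694, q_4 = 2*31 + 3 = 65.
  i=5: a_5=1, p_5 = 1*694 + 331 = 1025, q_5 = 1*65 + 31 = 96.
Check: 1025^2 - 114*96^2 = 1050625 - 1050624 = 1, so (x, y) = (1025, 96) solves the equation, and by the theorem it is the least positive solution.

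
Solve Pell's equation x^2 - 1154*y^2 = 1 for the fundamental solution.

First expand sqrt(1154) as a continued fraction. With x_i = (sqrt(1154) + m_i)/d_i and (m_0, d_0) = (0, 1): a_0 = floor(sqrt(1154)) = 33, since 33^2 = 1089 <= 1154 < 1156 = 34^2.
Iterate m_{i+1} = d_i*a_i - m_i, d_{i+1} = (1154 - m_{i+1}^2)/d_i, a_{i+1} = floor((a_0 + m_{i+1})/d_{i+1}):
  m_1 = 1*33 - 0 = 33, d_1 = (1154 - 33^2)/1 = 65/1 = 65, a_1 = floor((33 + 33)/65) = 1.
  m_2 = 65*1 - 33 = 32, d_2 = (1154 - 32^2)/65 = 130/65 = 2, a_2 = floor((33 + 32)/2) = 32.
  m_3 = 2*32 - 32 = 32, d_3 = (1154 - 32^2)/2 = 130/2 = 65, a_3 = floor((33 + 32)/65) = 1.
  m_4 = 65*1 - 32 = 33, d_4 = (1154 - 33^2)/65 = 65/65 = 1, a_4 = floor((33 + 33)/1) = 66.
  m_5 = 1*66 - 33 = 33, d_5 = (1154 - 33^2)/1 = 65/1 = 65: (m_5, d_5) = (m_1, d_1) = (33, 65), so from here the quotients repeat a_1, ..., a_4; the period length is 4.
So sqrt(1154) = [33; (1, 32, 1, 66)] with period length k = 4.
k is even, so the fundamental solution of x^2 - 1154y^2 = 1 is (p_{k-1}, q_{k-1}) = (p_3, q_3); compute convergents through index 3.
Convergents (p_i = a_i*p_{i-1} + p_{i-2}, q_i = a_i*q_{i-1} + q_{i-2} with p_{-2}=0, p_{-1}=1, q_{-2}=1, q_{-1}=0):
  i=0: a_0=33, p_0 = 33*1 + 0 = 33, q_0 = 33*0 + 1 = 1.
  i=1: a_1=1, p_1 = 1*33 + 1 = 34, q_1 = 1*1 + 0 = 1.
  i=2: a_2=32, p_2 = 32*34 + 33 = 1121, q_2 = 32*1 + 1 = 33.
  i=3: a_3=1, p_3 = 1*1121 + 34 = 1155, q_3 = 1*33 + 1 = 34.
Check: 1155^2 - 1154*34^2 = 1334025 - 1334024 = 1, so (x, y) = (1155, 34) solves the equation, and by the theorem it is the least positive solution.

(x, y) = (1155, 34)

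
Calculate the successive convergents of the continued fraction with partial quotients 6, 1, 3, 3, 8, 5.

Using the convergent recurrence p_i = a_i*p_{i-1} + p_{i-2}, q_i = a_i*q_{i-1} + q_{i-2} with p_{-2}=0, p_{-1}=1, q_{-2}=1, q_{-1}=0:
  i=0: a_0=6, p_0 = 6*1 + 0 = 6, q_0 = 6*0 + 1 = 1.
  i=1: a_1=1, p_1 = 1*6 + 1 = 7, q_1 = 1*1 + 0 = 1.
  i=2: a_2=3, p_2 = 3*7 + 6 = 27, q_2 = 3*1 + 1 = 4.
  i=3: a_3=3, p_3 = 3*27 + 7 = 88, q_3 = 3*4 + 1 = 13.
  i=4: a_4=8, p_4 = 8*88 + 27 = 731, q_4 = 8*13 + 4 = 108.
  i=5: a_5=5, p_5 = 5*731 + 88 = 3743, q_5 = 5*108 + 13 = 553.

6/1, 7/1, 27/4, 88/13, 731/108, 3743/553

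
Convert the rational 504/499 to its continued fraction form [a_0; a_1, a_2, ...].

[1; 99, 1, 4]

Run the Euclidean algorithm on 504 and 499; the successive quotients are the partial quotients a_0, a_1, ... (each step inverts the fractional part left over by the previous one):
  504 = 1*499 + 5, so a_0 = 1.
  499 = 99*5 + 4, so a_1 = 99.
  5 = 1*4 + 1, so a_2 = 1.
  4 = 4*1 + 0, so a_3 = 4.
The remainder reaches 0 after 4 divisions, so the expansion has 4 partial quotients, read off in order.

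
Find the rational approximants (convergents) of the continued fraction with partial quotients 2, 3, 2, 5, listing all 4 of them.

Using the convergent recurrence p_i = a_i*p_{i-1} + p_{i-2}, q_i = a_i*q_{i-1} + q_{i-2} with p_{-2}=0, p_{-1}=1, q_{-2}=1, q_{-1}=0:
  i=0: a_0=2, p_0 = 2*1 + 0 = 2, q_0 = 2*0 + 1 = 1.
  i=1: a_1=3, p_1 = 3*2 + 1 = 7, q_1 = 3*1 + 0 = 3.
  i=2: a_2=2, p_2 = 2*7 + 2 = 16, q_2 = 2*3 + 1 = 7.
  i=3: a_3=5, p_3 = 5*16 + 7 = 87, q_3 = 5*7 + 3 = 38.

2/1, 7/3, 16/7, 87/38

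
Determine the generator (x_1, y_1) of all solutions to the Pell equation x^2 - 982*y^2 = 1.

(x, y) = (8837, 282)

First expand sqrt(982) as a continued fraction. With x_i = (sqrt(982) + m_i)/d_i and (m_0, d_0) = (0, 1): a_0 = floor(sqrt(982)) = 31, since 31^2 = 961 <= 982 < 1024 = 32^2.
Iterate m_{i+1} = d_i*a_i - m_i, d_{i+1} = (982 - m_{i+1}^2)/d_i, a_{i+1} = floor((a_0 + m_{i+1})/d_{i+1}):
  m_1 = 1*31 - 0 = 31, d_1 = (982 - 31^2)/1 = 21/1 = 21, a_1 = floor((31 + 31)/21) = 2.
  m_2 = 21*2 - 31 = 11, d_2 = (982 - 11^2)/21 = 861/21 = 41, a_2 = floor((31 + 11)/41) = 1.
  m_3 = 41*1 - 11 = 30, d_3 = (982 - 30^2)/41 = 82/41 = 2, a_3 = floor((31 + 30)/2) = 30.
  m_4 = 2*30 - 30 = 30, d_4 = (982 - 30^2)/2 = 82/2 = 41, a_4 = floor((31 + 30)/41) = 1.
  m_5 = 41*1 - 30 = 11, d_5 = (982 - 11^2)/41 = 861/41 = 21, a_5 = floor((31 + 11)/21) = 2.
  m_6 = 21*2 - 11 = 31, d_6 = (982 - 31^2)/21 = 21/21 = 1, a_6 = floor((31 + 31)/1) = 62.
  m_7 = 1*62 - 31 = 31, d_7 = (982 - 31^2)/1 = 21/1 = 21: (m_7, d_7) = (m_1, d_1) = (31, 21), so from here the quotients repeat a_1, ..., a_6; the period length is 6.
So sqrt(982) = [31; (2, 1, 30, 1, 2, 62)] with period length k = 6.
k is even, so the fundamental solution of x^2 - 982y^2 = 1 is (p_{k-1}, q_{k-1}) = (p_5, q_5); compute convergents through index 5.
Convergents (p_i = a_i*p_{i-1} + p_{i-2}, q_i = a_i*q_{i-1} + q_{i-2} with p_{-2}=0, p_{-1}=1, q_{-2}=1, q_{-1}=0):
  i=0: a_0=31, p_0 = 31*1 + 0 = 31, q_0 = 31*0 + 1 = 1.
  i=1: a_1=2, p_1 = 2*31 + 1 = 63, q_1 = 2*1 + 0 = 2.
  i=2: a_2=1, p_2 = 1*63 + 31 = 94, q_2 = 1*2 + 1 = 3.
  i=3: a_3=30, p_3 = 30*94 + 63 = 2883, q_3 = 30*3 + 2 = 92.
  i=4: a_4=1, p_4 = 1*2883 + 94 = 2977, q_4 = 1*92 + 3 = 95.
  i=5: a_5=2, p_5 = 2*2977 + 2883 = 8837, q_5 = 2*95 + 92 = 282.
Check: 8837^2 - 982*282^2 = 78092569 - 78092568 = 1, so (x, y) = (8837, 282) solves the equation, and by the theorem it is the least positive solution.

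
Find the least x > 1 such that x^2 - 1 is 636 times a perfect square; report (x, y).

(x, y) = (3505951, 139020)

First expand sqrt(636) as a continued fraction. With x_i = (sqrt(636) + m_i)/d_i and (m_0, d_0) = (0, 1): a_0 = floor(sqrt(636)) = 25, since 25^2 = 625 <= 636 < 676 = 26^2.
Iterate m_{i+1} = d_i*a_i - m_i, d_{i+1} = (636 - m_{i+1}^2)/d_i, a_{i+1} = floor((a_0 + m_{i+1})/d_{i+1}):
  m_1 = 1*25 - 0 = 25, d_1 = (636 - 25^2)/1 = 11/1 = 11, a_1 = floor((25 + 25)/11) = 4.
  m_2 = 11*4 - 25 = 19, d_2 = (636 - 19^2)/11 = 275/11 = 25, a_2 = floor((25 + 19)/25) = 1.
  m_3 = 25*1 - 19 = 6, d_3 = (636 - 6^2)/25 = 600/25 = 24, a_3 = floor((25 + 6)/24) = 1.
  m_4 = 24*1 - 6 = 18, d_4 = (636 - 18^2)/24 = 312/24 = 13, a_4 = floor((25 + 18)/13) = 3.
  m_5 = 13*3 - 18 = 21, d_5 = (636 - 21^2)/13 = 195/13 = 15, a_5 = floor((25 + 21)/15) = 3.
  m_6 = 15*3 - 21 = 24, d_6 = (636 - 24^2)/15 = 60/15 = 4, a_6 = floor((25 + 24)/4) = 12.
  m_7 = 4*12 - 24 = 24, d_7 = (636 - 24^2)/4 = 60/4 = 15, a_7 = floor((25 + 24)/15) = 3.
  m_8 = 15*3 - 24 = 21, d_8 = (636 - 21^2)/15 = 195/15 = 13, a_8 = floor((25 + 21)/13) = 3.
  m_9 = 13*3 - 21 = 18, d_9 = (636 - 18^2)/13 = 312/13 = 24, a_9 = floor((25 + 18)/24) = 1.
  m_10 = 24*1 - 18 = 6, d_10 = (636 - 6^2)/24 = 600/24 = 25, a_10 = floor((25 + 6)/25) = 1.
  m_11 = 25*1 - 6 = 19, d_11 = (636 - 19^2)/25 = 275/25 = 11, a_11 = floor((25 + 19)/11) = 4.
  m_12 = 11*4 - 19 = 25, d_12 = (636 - 25^2)/11 = 11/11 = 1, a_12 = floor((25 + 25)/1) = 50.
  m_13 = 1*50 - 25 = 25, d_13 = (636 - 25^2)/1 = 11/1 = 11: (m_13, d_13) = (m_1, d_1) = (25, 11), so from here the quotients repeat a_1, ..., a_12; the period length is 12.
So sqrt(636) = [25; (4, 1, 1, 3, 3, 12, 3, 3, 1, 1, 4, 50)] with period length k = 12.
k is even, so the fundamental solution of x^2 - 636y^2 = 1 is (p_{k-1}, q_{k-1}) = (p_11, q_11); compute convergents through index 11.
Convergents (p_i = a_i*p_{i-1} + p_{i-2}, q_i = a_i*q_{i-1} + q_{i-2} with p_{-2}=0, p_{-1}=1, q_{-2}=1, q_{-1}=0):
  i=0: a_0=25, p_0 = 25*1 + 0 = 25, q_0 = 25*0 + 1 = 1.
  i=1: a_1=4, p_1 = 4*25 + 1 = 101, q_1 = 4*1 + 0 = 4.
  i=2: a_2=1, p_2 = 1*101 + 25 = 126, q_2 = 1*4 + 1 = 5.
  i=3: a_3=1, p_3 = 1*126 + 101 = 227, q_3 = 1*5 + 4 = 9.
  i=4: a_4=3, p_4 = 3*227 + 126 = 807, q_4 = 3*9 + 5 = 32.
  i=5: a_5=3, p_5 = 3*807 + 227 = 2648, q_5 = 3*32 + 9 = 105.
  i=6: a_6=12, p_6 = 12*2648 + 807 = 32583, q_6 = 12*105 + 32 = 1292.
  i=7: a_7=3, p_7 = 3*32583 + 2648 = 100397, q_7 = 3*1292 + 105 = 3981.
  i=8: a_8=3, p_8 = 3*100397 + 32583 = 333774, q_8 = 3*3981 + 1292 = 13235.
  i=9: a_9=1, p_9 = 1*333774 + 100397 = 434171, q_9 = 1*13235 + 3981 = 17216.
  i=10: a_10=1, p_10 = 1*434171 + 333774 = 767945, q_10 = 1*17216 + 13235 = 30451.
  i=11: a_11=4, p_11 = 4*767945 + 434171 = 3505951, q_11 = 4*30451 + 17216 = 139020.
Check: 3505951^2 - 636*139020^2 = 12291692414401 - 12291692414400 = 1, so (x, y) = (3505951, 139020) solves the equation, and by the theorem it is the least positive solution.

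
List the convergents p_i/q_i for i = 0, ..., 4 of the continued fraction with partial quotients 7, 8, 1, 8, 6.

Using the convergent recurrence p_i = a_i*p_{i-1} + p_{i-2}, q_i = a_i*q_{i-1} + q_{i-2} with p_{-2}=0, p_{-1}=1, q_{-2}=1, q_{-1}=0:
  i=0: a_0=7, p_0 = 7*1 + 0 = 7, q_0 = 7*0 + 1 = 1.
  i=1: a_1=8, p_1 = 8*7 + 1 = 57, q_1 = 8*1 + 0 = 8.
  i=2: a_2=1, p_2 = 1*57 + 7 = 64, q_2 = 1*8 + 1 = 9.
  i=3: a_3=8, p_3 = 8*64 + 57 = 569, q_3 = 8*9 + 8 = 80.
  i=4: a_4=6, p_4 = 6*569 + 64 = 3478, q_4 = 6*80 + 9 = 489.

7/1, 57/8, 64/9, 569/80, 3478/489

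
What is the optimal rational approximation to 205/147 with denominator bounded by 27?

32/23

Expand x = 205/147 as a continued fraction with the Euclidean algorithm:
  205 = 1*147 + 58, so a_0 = 1.
  147 = 2*58 + 31, so a_1 = 2.
  58 = 1*31 + 27, so a_2 = 1.
  31 = 1*27 + 4, so a_3 = 1.
  27 = 6*4 + 3, so a_4 = 6.
  4 = 1*3 + 1, so a_5 = 1.
  3 = 3*1 + 0, so a_6 = 3.
so x = [1; 2, 1, 1, 6, 1, 3].
Convergents (p_i = a_i*p_{i-1} + p_{i-2}, q_i = a_i*q_{i-1} + q_{i-2} with p_{-2}=0, p_{-1}=1, q_{-2}=1, q_{-1}=0), until the denominator exceeds 27:
  i=0: a_0=1, p_0 = 1*1 + 0 = 1, q_0 = 1*0 + 1 = 1.
  i=1: a_1=2, p_1 = 2*1 + 1 = 3, q_1 = 2*1 + 0 = 2.
  i=2: a_2=1, p_2 = 1*3 + 1 = 4, q_2 = 1*2 + 1 = 3.
  i=3: a_3=1, p_3 = 1*4 + 3 = 7, q_3 = 1*3 + 2 = 5.
  i=4: a_4=6, p_4 = 6*7 + 4 = 46, q_4 = 6*5 + 3 = 33.
q_4 = 33 > 27, so the last convergent with denominator <= 27 is p_3/q_3 = 7/5.
The closest fraction with denominator <= 27 is either p_3/q_3 or the intermediate fraction (k*p_3 + p_2)/(k*q_3 + q_2) with the largest k >= 1 whose denominator stays <= 27; these approach x as k grows, and every other convergent or intermediate fraction in range is farther away.
Largest k: floor((27 - q_2)/q_3) = floor((27 - 3)/5) = 4.
That gives (4*7 + 4)/(4*5 + 3) = 32/23.
Compare the errors: |x - 7/5| = |205*5 - 7*147|/(147*5) = 4/735, and |x - 32/23| = |205*23 - 32*147|/(147*23) = 11/3381.
Cross-multiplying, 11*735 = 8085 < 13524 = 4*3381, so 11/3381 is smaller: the intermediate fraction 32/23 is closer to x than 7/5.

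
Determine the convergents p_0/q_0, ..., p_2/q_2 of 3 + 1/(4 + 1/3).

Using the convergent recurrence p_i = a_i*p_{i-1} + p_{i-2}, q_i = a_i*q_{i-1} + q_{i-2} with p_{-2}=0, p_{-1}=1, q_{-2}=1, q_{-1}=0:
  i=0: a_0=3, p_0 = 3*1 + 0 = 3, q_0 = 3*0 + 1 = 1.
  i=1: a_1=4, p_1 = 4*3 + 1 = 13, q_1 = 4*1 + 0 = 4.
  i=2: a_2=3, p_2 = 3*13 + 3 = 42, q_2 = 3*4 + 1 = 13.

3/1, 13/4, 42/13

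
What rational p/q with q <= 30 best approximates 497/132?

Expand x = 497/132 as a continued fraction with the Euclidean algorithm:
  497 = 3*132 + 101, so a_0 = 3.
  132 = 1*101 + 31, so a_1 = 1.
  101 = 3*31 + 8, so a_2 = 3.
  31 = 3*8 + 7, so a_3 = 3.
  8 = 1*7 + 1, so a_4 = 1.
  7 = 7*1 + 0, so a_5 = 7.
so x = [3; 1, 3, 3, 1, 7].
Convergents (p_i = a_i*p_{i-1} + p_{i-2}, q_i = a_i*q_{i-1} + q_{i-2} with p_{-2}=0, p_{-1}=1, q_{-2}=1, q_{-1}=0), until the denominator exceeds 30:
  i=0: a_0=3, p_0 = 3*1 + 0 = 3, q_0 = 3*0 + 1 = 1.
  i=1: a_1=1, p_1 = 1*3 + 1 = 4, q_1 = 1*1 + 0 = 1.
  i=2: a_2=3, p_2 = 3*4 + 3 = 15, q_2 = 3*1 + 1 = 4.
  i=3: a_3=3, p_3 = 3*15 + 4 = 49, q_3 = 3*4 + 1 = 13.
  i=4: a_4=1, p_4 = 1*49 + 15 = 64, q_4 = 1*13 + 4 = 17.
  i=5: a_5=7, p_5 = 7*64 + 49 = 497, q_5 = 7*17 + 13 = 132.
q_5 = 132 > 30, so the last convergent with denominator <= 30 is p_4/q_4 = 64/17.
The closest fraction with denominator <= 30 is either p_4/q_4 or the intermediate fraction (k*p_4 + p_3)/(k*q_4 + q_3) with the largest k >= 1 whose denominator stays <= 30; these approach x as k grows, and every other convergent or intermediate fraction in range is farther away.
Largest k: floor((30 - q_3)/q_4) = floor((30 - 13)/17) = 1.
That gives (1*64 + 49)/(1*17 + 13) = 113/30.
Compare the errors: |x - 64/17| = |497*17 - 64*132|/(132*17) = 1/2244, and |x - 113/30| = |497*30 - 113*132|/(132*30) = 6/3960.
Cross-multiplying, 1*3960 = 3960 < 13464 = 6*2244, so 1/2244 is smaller: the convergent 64/17 is closer to x than 113/30.

64/17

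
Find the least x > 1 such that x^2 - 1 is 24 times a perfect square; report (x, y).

First expand sqrt(24) as a continued fraction. With x_i = (sqrt(24) + m_i)/d_i and (m_0, d_0) = (0, 1): a_0 = floor(sqrt(24)) = 4, since 4^2 = 16 <= 24 < 25 = 5^2.
Iterate m_{i+1} = d_i*a_i - m_i, d_{i+1} = (24 - m_{i+1}^2)/d_i, a_{i+1} = floor((a_0 + m_{i+1})/d_{i+1}):
  m_1 = 1*4 - 0 = 4, d_1 = (24 - 4^2)/1 = 8/1 = 8, a_1 = floor((4 + 4)/8) = 1.
  m_2 = 8*1 - 4 = 4, d_2 = (24 - 4^2)/8 = 8/8 = 1, a_2 = floor((4 + 4)/1) = 8.
  m_3 = 1*8 - 4 = 4, d_3 = (24 - 4^2)/1 = 8/1 = 8: (m_3, d_3) = (m_1, d_1) = (4, 8), so from here the quotients repeat a_1, a_2; the period length is 2.
So sqrt(24) = [4; (1, 8)] with period length k = 2.
k is even, so the fundamental solution of x^2 - 24y^2 = 1 is (p_{k-1}, q_{k-1}) = (p_1, q_1); compute convergents through index 1.
Convergents (p_i = a_i*p_{i-1} + p_{i-2}, q_i = a_i*q_{i-1} + q_{i-2} with p_{-2}=0, p_{-1}=1, q_{-2}=1, q_{-1}=0):
  i=0: a_0=4, p_0 = 4*1 + 0 = 4, q_0 = 4*0 + 1 = 1.
  i=1: a_1=1, p_1 = 1*4 + 1 = 5, q_1 = 1*1 + 0 = 1.
Check: 5^2 - 24*1^2 = 25 - 24 = 1, so (x, y) = (5, 1) solves the equation, and by the theorem it is the least positive solution.

(x, y) = (5, 1)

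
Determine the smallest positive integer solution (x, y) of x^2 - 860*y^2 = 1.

(x, y) = (3871, 132)

First expand sqrt(860) as a continued fraction. With x_i = (sqrt(860) + m_i)/d_i and (m_0, d_0) = (0, 1): a_0 = floor(sqrt(860)) = 29, since 29^2 = 841 <= 860 < 900 = 30^2.
Iterate m_{i+1} = d_i*a_i - m_i, d_{i+1} = (860 - m_{i+1}^2)/d_i, a_{i+1} = floor((a_0 + m_{i+1})/d_{i+1}):
  m_1 = 1*29 - 0 = 29, d_1 = (860 - 29^2)/1 = 19/1 = 19, a_1 = floor((29 + 29)/19) = 3.
  m_2 = 19*3 - 29 = 28, d_2 = (860 - 28^2)/19 = 76/19 = 4, a_2 = floor((29 + 28)/4) = 14.
  m_3 = 4*14 - 28 = 28, d_3 = (860 - 28^2)/4 = 76/4 = 19, a_3 = floor((29 + 28)/19) = 3.
  m_4 = 19*3 - 28 = 29, d_4 = (860 - 29^2)/19 = 19/19 = 1, a_4 = floor((29 + 29)/1) = 58.
  m_5 = 1*58 - 29 = 29, d_5 = (860 - 29^2)/1 = 19/1 = 19: (m_5, d_5) = (m_1, d_1) = (29, 19), so from here the quotients repeat a_1, ..., a_4; the period length is 4.
So sqrt(860) = [29; (3, 14, 3, 58)] with period length k = 4.
k is even, so the fundamental solution of x^2 - 860y^2 = 1 is (p_{k-1}, q_{k-1}) = (p_3, q_3); compute convergents through index 3.
Convergents (p_i = a_i*p_{i-1} + p_{i-2}, q_i = a_i*q_{i-1} + q_{i-2} with p_{-2}=0, p_{-1}=1, q_{-2}=1, q_{-1}=0):
  i=0: a_0=29, p_0 = 29*1 + 0 = 29, q_0 = 29*0 + 1 = 1.
  i=1: a_1=3, p_1 = 3*29 + 1 = 88, q_1 = 3*1 + 0 = 3.
  i=2: a_2=14, p_2 = 14*88 + 29 = 1261, q_2 = 14*3 + 1 = 43.
  i=3: a_3=3, p_3 = 3*1261 + 88 = 3871, q_3 = 3*43 + 3 = 132.
Check: 3871^2 - 860*132^2 = 14984641 - 14984640 = 1, so (x, y) = (3871, 132) solves the equation, and by the theorem it is the least positive solution.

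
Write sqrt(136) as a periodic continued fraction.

Write x_i = (sqrt(136) + m_i)/d_i with (m_0, d_0) = (0, 1). a_0 = floor(sqrt(136)) = 11, since 11^2 = 121 <= 136 < 144 = 12^2.
Iterate m_{i+1} = d_i*a_i - m_i, d_{i+1} = (136 - m_{i+1}^2)/d_i, a_{i+1} = floor((a_0 + m_{i+1})/d_{i+1}):
  m_1 = 1*11 - 0 = 11, d_1 = (136 - 11^2)/1 = 15/1 = 15, a_1 = floor((11 + 11)/15) = 1.
  m_2 = 15*1 - 11 = 4, d_2 = (136 - 4^2)/15 = 120/15 = 8, a_2 = floor((11 + 4)/8) = 1.
  m_3 = 8*1 - 4 = 4, d_3 = (136 - 4^2)/8 = 120/8 = 15, a_3 = floor((11 + 4)/15) = 1.
  m_4 = 15*1 - 4 = 11, d_4 = (136 - 11^2)/15 = 15/15 = 1, a_4 = floor((11 + 11)/1) = 22.
  m_5 = 1*22 - 11 = 11, d_5 = (136 - 11^2)/1 = 15/1 = 15: (m_5, d_5) = (m_1, d_1) = (11, 15), so from here the quotients repeat a_1, ..., a_4; the period length is 4.
Hence the expansion of sqrt(136) is a_0 = 11 followed by the repeating block 1, 1, 1, 22 (period 4).

[11; (1, 1, 1, 22)]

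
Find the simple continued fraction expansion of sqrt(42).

[6; (2, 12)]

Write x_i = (sqrt(42) + m_i)/d_i with (m_0, d_0) = (0, 1). a_0 = floor(sqrt(42)) = 6, since 6^2 = 36 <= 42 < 49 = 7^2.
Iterate m_{i+1} = d_i*a_i - m_i, d_{i+1} = (42 - m_{i+1}^2)/d_i, a_{i+1} = floor((a_0 + m_{i+1})/d_{i+1}):
  m_1 = 1*6 - 0 = 6, d_1 = (42 - 6^2)/1 = 6/1 = 6, a_1 = floor((6 + 6)/6) = 2.
  m_2 = 6*2 - 6 = 6, d_2 = (42 - 6^2)/6 = 6/6 = 1, a_2 = floor((6 + 6)/1) = 12.
  m_3 = 1*12 - 6 = 6, d_3 = (42 - 6^2)/1 = 6/1 = 6: (m_3, d_3) = (m_1, d_1) = (6, 6), so from here the quotients repeat a_1, a_2; the period length is 2.
Hence the expansion of sqrt(42) is a_0 = 6 followed by the repeating block 2, 12 (period 2).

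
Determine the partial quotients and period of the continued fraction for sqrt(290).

Write x_i = (sqrt(290) + m_i)/d_i with (m_0, d_0) = (0, 1). a_0 = floor(sqrt(290)) = 17, since 17^2 = 289 <= 290 < 324 = 18^2.
Iterate m_{i+1} = d_i*a_i - m_i, d_{i+1} = (290 - m_{i+1}^2)/d_i, a_{i+1} = floor((a_0 + m_{i+1})/d_{i+1}):
  m_1 = 1*17 - 0 = 17, d_1 = (290 - 17^2)/1 = 1/1 = 1, a_1 = floor((17 + 17)/1) = 34.
  m_2 = 1*34 - 17 = 17, d_2 = (290 - 17^2)/1 = 1/1 = 1: (m_2, d_2) = (m_1, d_1) = (17, 1), so from here the quotient a_1 repeats; the period length is 1.
Hence the expansion of sqrt(290) is a_0 = 17 followed by the repeating block 34 (period 1).

[17; (34)]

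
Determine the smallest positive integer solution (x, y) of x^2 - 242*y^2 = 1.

First expand sqrt(242) as a continued fraction. With x_i = (sqrt(242) + m_i)/d_i and (m_0, d_0) = (0, 1): a_0 = floor(sqrt(242)) = 15, since 15^2 = 225 <= 242 < 256 = 16^2.
Iterate m_{i+1} = d_i*a_i - m_i, d_{i+1} = (242 - m_{i+1}^2)/d_i, a_{i+1} = floor((a_0 + m_{i+1})/d_{i+1}):
  m_1 = 1*15 - 0 = 15, d_1 = (242 - 15^2)/1 = 17/1 = 17, a_1 = floor((15 + 15)/17) = 1.
  m_2 = 17*1 - 15 = 2, d_2 = (242 - 2^2)/17 = 238/17 = 14, a_2 = floor((15 + 2)/14) = 1.
  m_3 = 14*1 - 2 = 12, d_3 = (242 - 12^2)/14 = 98/14 = 7, a_3 = floor((15 + 12)/7) = 3.
  m_4 = 7*3 - 12 = 9, d_4 = (242 - 9^2)/7 = 161/7 = 23, a_4 = floor((15 + 9)/23) = 1.
  m_5 = 23*1 - 9 = 14, d_5 = (242 - 14^2)/23 = 46/23 = 2, a_5 = floor((15 + 14)/2) = 14.
  m_6 = 2*14 - 14 = 14, d_6 = (242 - 14^2)/2 = 46/2 = 23, a_6 = floor((15 + 14)/23) = 1.
  m_7 = 23*1 - 14 = 9, d_7 = (242 - 9^2)/23 = 161/23 = 7, a_7 = floor((15 + 9)/7) = 3.
  m_8 = 7*3 - 9 = 12, d_8 = (242 - 12^2)/7 = 98/7 = 14, a_8 = floor((15 + 12)/14) = 1.
  m_9 = 14*1 - 12 = 2, d_9 = (242 - 2^2)/14 = 238/14 = 17, a_9 = floor((15 + 2)/17) = 1.
  m_10 = 17*1 - 2 = 15, d_10 = (242 - 15^2)/17 = 17/17 = 1, a_10 = floor((15 + 15)/1) = 30.
  m_11 = 1*30 - 15 = 15, d_11 = (242 - 15^2)/1 = 17/1 = 17: (m_11, d_11) = (m_1, d_1) = (15, 17), so from here the quotients repeat a_1, ..., a_10; the period length is 10.
So sqrt(242) = [15; (1, 1, 3, 1, 14, 1, 3, 1, 1, 30)] with period length k = 10.
k is even, so the fundamental solution of x^2 - 242y^2 = 1 is (p_{k-1}, q_{k-1}) = (p_9, q_9); compute convergents through index 9.
Convergents (p_i = a_i*p_{i-1} + p_{i-2}, q_i = a_i*q_{i-1} + q_{i-2} with p_{-2}=0, p_{-1}=1, q_{-2}=1, q_{-1}=0):
  i=0: a_0=15, p_0 = 15*1 + 0 = 15, q_0 = 15*0 + 1 = 1.
  i=1: a_1=1, p_1 = 1*15 + 1 = 16, q_1 = 1*1 + 0 = 1.
  i=2: a_2=1, p_2 = 1*16 + 15 = 31, q_2 = 1*1 + 1 = 2.
  i=3: a_3=3, p_3 = 3*31 + 16 = 109, q_3 = 3*2 + 1 = 7.
  i=4: a_4=1, p_4 = 1*109 + 31 = 140, q_4 = 1*7 + 2 = 9.
  i=5: a_5=14, p_5 = 14*140 + 109 = 2069, q_5 = 14*9 + 7 = 133.
  i=6: a_6=1, p_6 = 1*2069 + 140 = 2209, q_6 = 1*133 + 9 = 142.
  i=7: a_7=3, p_7 = 3*2209 + 2069 = 8696, q_7 = 3*142 + 133 = 559.
  i=8: a_8=1, p_8 = 1*8696 + 2209 = 10905, q_8 = 1*559 + 142 = 701.
  i=9: a_9=1, p_9 = 1*10905 + 8696 = 19601, q_9 = 1*701 + 559 = 1260.
Check: 19601^2 - 242*1260^2 = 384199201 - 384199200 = 1, so (x, y) = (19601, 1260) solves the equation, and by the theorem it is the least positive solution.

(x, y) = (19601, 1260)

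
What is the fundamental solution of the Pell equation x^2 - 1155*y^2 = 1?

First expand sqrt(1155) as a continued fraction. With x_i = (sqrt(1155) + m_i)/d_i and (m_0, d_0) = (0, 1): a_0 = floor(sqrt(1155)) = 33, since 33^2 = 1089 <= 1155 < 1156 = 34^2.
Iterate m_{i+1} = d_i*a_i - m_i, d_{i+1} = (1155 - m_{i+1}^2)/d_i, a_{i+1} = floor((a_0 + m_{i+1})/d_{i+1}):
  m_1 = 1*33 - 0 = 33, d_1 = (1155 - 33^2)/1 = 66/1 = 66, a_1 = floor((33 + 33)/66) = 1.
  m_2 = 66*1 - 33 = 33, d_2 = (1155 - 33^2)/66 = 66/66 = 1, a_2 = floor((33 + 33)/1) = 66.
  m_3 = 1*66 - 33 = 33, d_3 = (1155 - 33^2)/1 = 66/1 = 66: (m_3, d_3) = (m_1, d_1) = (33, 66), so from here the quotients repeat a_1, a_2; the period length is 2.
So sqrt(1155) = [33; (1, 66)] with period length k = 2.
k is even, so the fundamental solution of x^2 - 1155y^2 = 1 is (p_{k-1}, q_{k-1}) = (p_1, q_1); compute convergents through index 1.
Convergents (p_i = a_i*p_{i-1} + p_{i-2}, q_i = a_i*q_{i-1} + q_{i-2} with p_{-2}=0, p_{-1}=1, q_{-2}=1, q_{-1}=0):
  i=0: a_0=33, p_0 = 33*1 + 0 = 33, q_0 = 33*0 + 1 = 1.
  i=1: a_1=1, p_1 = 1*33 + 1 = 34, q_1 = 1*1 + 0 = 1.
Check: 34^2 - 1155*1^2 = 1156 - 1155 = 1, so (x, y) = (34, 1) solves the equation, and by the theorem it is the least positive solution.

(x, y) = (34, 1)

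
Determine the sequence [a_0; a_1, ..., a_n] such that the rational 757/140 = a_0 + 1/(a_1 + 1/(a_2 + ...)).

[5; 2, 2, 5, 5]

Run the Euclidean algorithm on 757 and 140; the successive quotients are the partial quotients a_0, a_1, ... (each step inverts the fractional part left over by the previous one):
  757 = 5*140 + 57, so a_0 = 5.
  140 = 2*57 + 26, so a_1 = 2.
  57 = 2*26 + 5, so a_2 = 2.
  26 = 5*5 + 1, so a_3 = 5.
  5 = 5*1 + 0, so a_4 = 5.
The remainder reaches 0 after 5 divisions, so the expansion has 5 partial quotients, read off in order.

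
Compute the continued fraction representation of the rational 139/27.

[5; 6, 1, 3]

Run the Euclidean algorithm on 139 and 27; the successive quotients are the partial quotients a_0, a_1, ... (each step inverts the fractional part left over by the previous one):
  139 = 5*27 + 4, so a_0 = 5.
  27 = 6*4 + 3, so a_1 = 6.
  4 = 1*3 + 1, so a_2 = 1.
  3 = 3*1 + 0, so a_3 = 3.
The remainder reaches 0 after 4 divisions, so the expansion has 4 partial quotients, read off in order.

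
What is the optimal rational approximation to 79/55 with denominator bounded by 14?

10/7

Expand x = 79/55 as a continued fraction with the Euclidean algorithm:
  79 = 1*55 + 24, so a_0 = 1.
  55 = 2*24 + 7, so a_1 = 2.
  24 = 3*7 + 3, so a_2 = 3.
  7 = 2*3 + 1, so a_3 = 2.
  3 = 3*1 + 0, so a_4 = 3.
so x = [1; 2, 3, 2, 3].
Convergents (p_i = a_i*p_{i-1} + p_{i-2}, q_i = a_i*q_{i-1} + q_{i-2} with p_{-2}=0, p_{-1}=1, q_{-2}=1, q_{-1}=0), until the denominator exceeds 14:
  i=0: a_0=1, p_0 = 1*1 + 0 = 1, q_0 = 1*0 + 1 = 1.
  i=1: a_1=2, p_1 = 2*1 + 1 = 3, q_1 = 2*1 + 0 = 2.
  i=2: a_2=3, p_2 = 3*3 + 1 = 10, q_2 = 3*2 + 1 = 7.
  i=3: a_3=2, p_3 = 2*10 + 3 = 23, q_3 = 2*7 + 2 = 16.
q_3 = 16 > 14, so the last convergent with denominator <= 14 is p_2/q_2 = 10/7.
The closest fraction with denominator <= 14 is either p_2/q_2 or the intermediate fraction (k*p_2 + p_1)/(k*q_2 + q_1) with the largest k >= 1 whose denominator stays <= 14; these approach x as k grows, and every other convergent or intermediate fraction in range is farther away.
Largest k: floor((14 - q_1)/q_2) = floor((14 - 2)/7) = 1.
That gives (1*10 + 3)/(1*7 + 2) = 13/9.
Compare the errors: |x - 10/7| = |79*7 - 10*55|/(55*7) = 3/385, and |x - 13/9| = |79*9 - 13*55|/(55*9) = 4/495.
Cross-multiplying, 3*495 = 1485 < 1540 = 4*385, so 3/385 is smaller: the convergent 10/7 is closer to x than 13/9.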